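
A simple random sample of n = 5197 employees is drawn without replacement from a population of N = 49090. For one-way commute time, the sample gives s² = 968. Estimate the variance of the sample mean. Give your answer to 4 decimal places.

Under SRS without replacement, Var(ȳ) = (1 − f)·s²/n with f = n/N = 5197/49090 = 0.10586678.
Var(ȳ) = (1 − 0.10586678)·968/5197 = 0.89413322·0.1862613 = 0.16654242.

0.1665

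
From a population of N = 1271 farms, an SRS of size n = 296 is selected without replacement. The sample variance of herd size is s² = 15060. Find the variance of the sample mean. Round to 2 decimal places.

39.03

Under SRS without replacement, Var(ȳ) = (1 − f)·s²/n with f = n/N = 296/1271 = 0.23288749.
Var(ȳ) = (1 − 0.23288749)·15060/296 = 0.76711251·50.878378 = 39.029441.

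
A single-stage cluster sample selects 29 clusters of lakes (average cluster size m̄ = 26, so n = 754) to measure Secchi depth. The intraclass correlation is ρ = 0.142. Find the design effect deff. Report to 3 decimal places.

4.550

deff = 1 + (26 − 1)·0.142 = 1 + 3.55 = 4.55.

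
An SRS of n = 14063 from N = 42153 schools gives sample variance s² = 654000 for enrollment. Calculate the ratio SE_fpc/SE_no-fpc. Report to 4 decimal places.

f = n/N = 14063/42153 = 0.33361801.
SE_no-fpc = √(s²/n) = 6.8194584; SE_fpc = √((1−f)s²/n) = 5.5668755.
Ratio = √(1−f) = 0.81632223.

0.8163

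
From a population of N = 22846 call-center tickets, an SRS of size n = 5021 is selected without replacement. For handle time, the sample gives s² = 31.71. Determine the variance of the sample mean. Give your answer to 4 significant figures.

0.004927

Under SRS without replacement, Var(ȳ) = (1 − f)·s²/n with f = n/N = 5021/22846 = 0.21977589.
Var(ȳ) = (1 − 0.21977589)·31.71/5021 = 0.78022411·0.006315475 = 0.0049274859.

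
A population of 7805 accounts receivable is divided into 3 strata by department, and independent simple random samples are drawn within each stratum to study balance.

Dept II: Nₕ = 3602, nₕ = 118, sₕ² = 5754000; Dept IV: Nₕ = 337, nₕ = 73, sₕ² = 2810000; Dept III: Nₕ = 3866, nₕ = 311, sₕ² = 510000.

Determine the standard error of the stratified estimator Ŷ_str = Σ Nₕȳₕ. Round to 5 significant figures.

798690

Var(Ŷ_str) = Σₕ Nₕ²(1 − fₕ)sₕ²/nₕ.
Dept II: 3602²·(1 − 118/3602)·5754000/118 = 6.1194122 × 10^11.
Dept IV: 337²·(1 − 73/337)·2810000/73 = 3.4246586 × 10^9.
Dept III: 3866²·(1 − 311/3866)·510000/311 = 2.2537786 × 10^10.
Sum = 6.3790366 × 10^11.
SE = √(6.3790366 × 10^11) = 798690.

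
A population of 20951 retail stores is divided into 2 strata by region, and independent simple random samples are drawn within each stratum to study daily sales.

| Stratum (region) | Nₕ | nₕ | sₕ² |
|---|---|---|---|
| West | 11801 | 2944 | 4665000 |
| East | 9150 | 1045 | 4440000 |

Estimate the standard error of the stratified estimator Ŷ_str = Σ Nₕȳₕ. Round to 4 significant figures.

Var(Ŷ_str) = Σₕ Nₕ²(1 − fₕ)sₕ²/nₕ.
West: 11801²·(1 − 2944/11801)·4665000/2944 = 1.6562249 × 10^11.
East: 9150²·(1 − 1045/9150)·4440000/1045 = 3.1509448 × 10^11.
Sum = 4.8071697 × 10^11.
SE = √(4.8071697 × 10^11) = 693300.

693300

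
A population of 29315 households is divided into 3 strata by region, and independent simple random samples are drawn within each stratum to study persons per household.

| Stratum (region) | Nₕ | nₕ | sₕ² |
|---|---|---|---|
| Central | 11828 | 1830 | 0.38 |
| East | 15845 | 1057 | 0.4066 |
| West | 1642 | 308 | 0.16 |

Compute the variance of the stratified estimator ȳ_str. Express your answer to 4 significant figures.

1.348 × 10^-4

Var(ȳ_str) = Σₕ Wₕ²(1 − fₕ)sₕ²/nₕ with Wₕ = Nₕ/N, N = 29315.
Central: Wₕ = 0.40347945; term = 0.40347945²·(1 − 0.15471762)·0.38/1830 = 2.8574403 × 10^-5.
East: Wₕ = 0.54050827; term = 0.54050827²·(1 − 0.06670874)·0.4066/1057 = 1.0488522 × 10^-4.
West: Wₕ = 0.05601228; term = 0.05601228²·(1 − 0.18757613)·0.16/308 = 1.3240929 × 10^-6.
Sum = 1.3478372 × 10^-4.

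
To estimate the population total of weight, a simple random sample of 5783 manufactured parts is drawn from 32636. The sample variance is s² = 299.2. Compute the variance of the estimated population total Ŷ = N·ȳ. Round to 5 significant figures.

Var(Ŷ) = N²·Var(ȳ) = N²·(1 − n/N)·s²/n.
f = 5783/32636 = 0.17719696; Var(ȳ) = 0.82280304·299.2/5783 = 0.042570062.
Var(Ŷ) = 32636² · 0.042570062 = 4.5341735 × 10^7.

4.5342 × 10^7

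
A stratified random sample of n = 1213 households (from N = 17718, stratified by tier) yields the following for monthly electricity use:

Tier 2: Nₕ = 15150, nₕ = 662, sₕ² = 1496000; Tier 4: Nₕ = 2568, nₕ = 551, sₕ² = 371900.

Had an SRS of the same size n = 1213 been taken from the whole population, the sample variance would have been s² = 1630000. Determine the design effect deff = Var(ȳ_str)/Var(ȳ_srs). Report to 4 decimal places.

Var(ȳ_str) = Σ Wₕ²(1−fₕ)sₕ²/nₕ with Wₕ = Nₕ/17718:
  Tier 2: (15150/17718)²·(1−662/15150)·1496000/662 = 1580.0298
  Tier 4: (2568/17718)²·(1−551/2568)·371900/551 = 11.136433
  → Var(ȳ_str) = 1591.1662.
Var(ȳ_srs) = (1 − 1213/17718)·1630000/1213 = 1251.7789.
deff = 1591.1662 / 1251.7789 = 1.2711.

1.2711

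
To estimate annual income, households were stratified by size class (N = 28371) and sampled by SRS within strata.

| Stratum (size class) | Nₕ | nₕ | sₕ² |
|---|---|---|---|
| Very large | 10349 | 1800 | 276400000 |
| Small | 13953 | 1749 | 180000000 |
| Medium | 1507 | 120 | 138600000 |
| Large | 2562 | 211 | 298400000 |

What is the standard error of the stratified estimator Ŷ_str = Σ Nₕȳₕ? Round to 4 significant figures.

Var(Ŷ_str) = Σₕ Nₕ²(1 − fₕ)sₕ²/nₕ.
Very large: 10349²·(1 − 1800/10349)·276400000/1800 = 1.3585613 × 10^13.
Small: 13953²·(1 − 1749/13953)·180000000/1749 = 1.7524777 × 10^13.
Medium: 1507²·(1 − 120/1507)·138600000/120 = 2.4141914 × 10^12.
Large: 2562²·(1 − 211/2562)·298400000/211 = 8.5182056 × 10^12.
Sum = 4.2042787 × 10^13.
SE = √(4.2042787 × 10^13) = 6.484 × 10^6.

6.484 × 10^6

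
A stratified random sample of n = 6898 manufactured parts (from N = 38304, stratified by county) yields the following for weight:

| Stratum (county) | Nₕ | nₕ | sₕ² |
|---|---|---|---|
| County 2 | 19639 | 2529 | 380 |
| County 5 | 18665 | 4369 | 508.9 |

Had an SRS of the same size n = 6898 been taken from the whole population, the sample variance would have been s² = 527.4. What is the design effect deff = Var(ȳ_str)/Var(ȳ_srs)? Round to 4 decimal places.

0.8869

Var(ȳ_str) = Σ Wₕ²(1−fₕ)sₕ²/nₕ with Wₕ = Nₕ/38304:
  County 2: (19639/38304)²·(1−2529/19639)·380/2529 = 0.034412473
  County 5: (18665/38304)²·(1−4369/18665)·508.9/4369 = 0.02118384
  → Var(ȳ_str) = 0.055596313.
Var(ȳ_srs) = (1 − 6898/38304)·527.4/6898 = 0.062688147.
deff = 0.055596313 / 0.062688147 = 0.8869.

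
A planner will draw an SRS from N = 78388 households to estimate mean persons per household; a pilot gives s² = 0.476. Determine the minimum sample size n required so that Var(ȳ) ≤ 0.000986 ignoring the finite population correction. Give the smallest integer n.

483

Without fpc, n₀ = s²/D = 0.476/0.000986 = 482.7586.
Rounding up, n = 483.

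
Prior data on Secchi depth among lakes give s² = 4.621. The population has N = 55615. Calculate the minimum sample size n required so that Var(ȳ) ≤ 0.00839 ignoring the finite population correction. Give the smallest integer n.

Without fpc, n₀ = s²/D = 4.621/0.00839 = 550.7747.
Rounding up, n = 551.

551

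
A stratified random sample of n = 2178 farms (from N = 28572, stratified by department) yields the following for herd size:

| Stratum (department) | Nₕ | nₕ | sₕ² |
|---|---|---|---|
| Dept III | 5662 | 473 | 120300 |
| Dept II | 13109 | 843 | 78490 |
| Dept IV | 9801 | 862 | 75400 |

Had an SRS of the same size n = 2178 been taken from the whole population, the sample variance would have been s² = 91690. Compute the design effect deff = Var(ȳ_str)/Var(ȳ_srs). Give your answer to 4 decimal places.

Var(ȳ_str) = Σ Wₕ²(1−fₕ)sₕ²/nₕ with Wₕ = Nₕ/28572:
  Dept III: (5662/28572)²·(1−473/5662)·120300/473 = 9.1532798
  Dept II: (13109/28572)²·(1−843/13109)·78490/843 = 18.339099
  Dept IV: (9801/28572)²·(1−862/9801)·75400/862 = 9.3873308
  → Var(ȳ_str) = 36.87971.
Var(ȳ_srs) = (1 − 2178/28572)·91690/2178 = 38.889169.
deff = 36.87971 / 38.889169 = 0.9483.

0.9483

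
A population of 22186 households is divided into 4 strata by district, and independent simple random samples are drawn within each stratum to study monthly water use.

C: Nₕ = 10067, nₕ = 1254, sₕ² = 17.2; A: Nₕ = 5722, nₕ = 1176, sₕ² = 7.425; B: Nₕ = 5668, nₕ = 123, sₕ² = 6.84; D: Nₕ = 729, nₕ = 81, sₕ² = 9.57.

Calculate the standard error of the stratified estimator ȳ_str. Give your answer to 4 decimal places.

Var(ȳ_str) = Σₕ Wₕ²(1 − fₕ)sₕ²/nₕ with Wₕ = Nₕ/N, N = 22186.
C: Wₕ = 0.45375462; term = 0.45375462²·(1 − 0.12456541)·17.2/1254 = 0.0024722747.
A: Wₕ = 0.25791039; term = 0.25791039²·(1 − 0.20552254)·7.425/1176 = 3.3366327 × 10^-4.
B: Wₕ = 0.25547643; term = 0.25547643²·(1 − 0.02170078)·6.84/123 = 0.0035507849.
D: Wₕ = 0.03285856; term = 0.03285856²·(1 − 0.11111111)·9.57/81 = 1.1338913 × 10^-4.
Sum = 0.006470112.
SE = √(0.006470112) = 0.0804.

0.0804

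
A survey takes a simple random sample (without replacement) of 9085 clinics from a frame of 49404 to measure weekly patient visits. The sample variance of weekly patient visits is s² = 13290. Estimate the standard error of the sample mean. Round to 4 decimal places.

Under SRS without replacement, Var(ȳ) = (1 − f)·s²/n with f = n/N = 9085/49404 = 0.18389199.
Var(ȳ) = (1 − 0.18389199)·13290/9085 = 0.81610801·1.4628509 = 1.1938443.
SE(ȳ) = √(1.1938443) = 1.0926.

1.0926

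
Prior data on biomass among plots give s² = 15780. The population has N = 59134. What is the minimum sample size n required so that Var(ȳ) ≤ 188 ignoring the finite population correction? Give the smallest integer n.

84

Without fpc, n₀ = s²/D = 15780/188 = 83.9362.
Rounding up, n = 84.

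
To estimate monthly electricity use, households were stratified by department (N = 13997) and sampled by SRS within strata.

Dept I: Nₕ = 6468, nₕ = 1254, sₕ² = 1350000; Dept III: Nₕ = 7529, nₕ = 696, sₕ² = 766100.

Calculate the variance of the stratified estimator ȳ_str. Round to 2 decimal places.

Var(ȳ_str) = Σₕ Wₕ²(1 − fₕ)sₕ²/nₕ with Wₕ = Nₕ/N, N = 13997.
Dept I: Wₕ = 0.46209902; term = 0.46209902²·(1 − 0.19387755)·1350000/1254 = 185.31362.
Dept III: Wₕ = 0.53790098; term = 0.53790098²·(1 − 0.09244256)·766100/696 = 289.03805.
Sum = 474.35167.

474.35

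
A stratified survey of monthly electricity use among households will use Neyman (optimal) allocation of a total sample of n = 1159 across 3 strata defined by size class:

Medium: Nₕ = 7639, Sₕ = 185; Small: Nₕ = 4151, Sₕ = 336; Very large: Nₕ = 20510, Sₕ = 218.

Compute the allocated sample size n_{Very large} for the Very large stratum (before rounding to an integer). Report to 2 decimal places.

Neyman allocation: nₕ = n·NₕSₕ / Σⱼ NⱼSⱼ.
Σ NⱼSⱼ = 7639·185 + 4151·336 + 20510·218 = 7.279131 × 10^6.
n_{Very large} = 1159·20510·218 / (7.279131 × 10^6) = 711.91.

711.91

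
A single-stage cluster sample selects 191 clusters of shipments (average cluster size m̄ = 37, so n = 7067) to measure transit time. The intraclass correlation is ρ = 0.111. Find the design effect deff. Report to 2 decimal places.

5.00

deff = 1 + (37 − 1)·0.111 = 1 + 3.996 = 4.996.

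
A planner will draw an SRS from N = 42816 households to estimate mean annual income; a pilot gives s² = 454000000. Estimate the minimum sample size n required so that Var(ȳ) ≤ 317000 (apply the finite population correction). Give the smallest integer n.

1386

Without fpc, n₀ = s²/D = 454000000/317000 = 1432.1767.
With fpc, (1 − n/N)·s²/n ≤ D requires n ≥ n₀/(1 + n₀/N) = 1432.1767/(1 + 1432.1767/42816) = 1385.8216.
Rounding up, n = 1386.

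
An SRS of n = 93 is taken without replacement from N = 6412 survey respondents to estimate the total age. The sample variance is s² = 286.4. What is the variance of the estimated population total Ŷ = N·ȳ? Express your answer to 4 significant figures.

Var(Ŷ) = N²·Var(ȳ) = N²·(1 − n/N)·s²/n.
f = 93/6412 = 0.01450405; Var(ȳ) = 0.98549595·286.4/93 = 3.0349036.
Var(Ŷ) = 6412² · 3.0349036 = 1.2477625 × 10^8.

1.248 × 10^8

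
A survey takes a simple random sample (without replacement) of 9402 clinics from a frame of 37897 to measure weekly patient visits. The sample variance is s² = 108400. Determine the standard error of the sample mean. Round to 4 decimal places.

2.9443

Under SRS without replacement, Var(ȳ) = (1 − f)·s²/n with f = n/N = 9402/37897 = 0.24809352.
Var(ȳ) = (1 − 0.24809352)·108400/9402 = 0.75190648·11.529462 = 8.6690771.
SE(ȳ) = √(8.6690771) = 2.9443.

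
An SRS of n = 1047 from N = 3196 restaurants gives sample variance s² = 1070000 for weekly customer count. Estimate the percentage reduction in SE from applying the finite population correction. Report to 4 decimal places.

17.9998

f = n/N = 1047/3196 = 0.32759700.
SE_no-fpc = √(s²/n) = 31.968227; SE_fpc = √((1−f)s²/n) = 26.214005.
Ratio = √(1−f) = 0.82000183. Reduction = 100·(1 − 0.82000183) = 17.9998%.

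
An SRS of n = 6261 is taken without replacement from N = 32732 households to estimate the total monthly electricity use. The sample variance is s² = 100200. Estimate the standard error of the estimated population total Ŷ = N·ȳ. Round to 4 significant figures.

117800

Var(Ŷ) = N²·Var(ȳ) = N²·(1 − n/N)·s²/n.
f = 6261/32732 = 0.19128070; Var(ȳ) = 0.80871930·100200/6261 = 12.942609.
Var(Ŷ) = 32732² · 12.942609 = 1.3866502 × 10^10.
SE(Ŷ) = √(1.3866502 × 10^10) = 117800.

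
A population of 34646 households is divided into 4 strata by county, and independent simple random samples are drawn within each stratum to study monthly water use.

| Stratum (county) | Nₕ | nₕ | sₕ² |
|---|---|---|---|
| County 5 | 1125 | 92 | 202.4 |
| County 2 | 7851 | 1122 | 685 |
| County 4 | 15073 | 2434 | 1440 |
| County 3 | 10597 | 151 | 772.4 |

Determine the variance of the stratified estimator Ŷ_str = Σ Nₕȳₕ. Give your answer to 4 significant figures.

7.138 × 10^8

Var(Ŷ_str) = Σₕ Nₕ²(1 − fₕ)sₕ²/nₕ.
County 5: 1125²·(1 − 92/1125)·202.4/92 = 2.556675 × 10^6.
County 2: 7851²·(1 − 1122/7851)·685/1122 = 3.225323 × 10^7.
County 4: 15073²·(1 − 2434/15073)·1440/2434 = 1.1270789 × 10^8.
County 3: 10597²·(1 − 151/10597)·772.4/151 = 5.6623704 × 10^8.
Sum = 7.1375484 × 10^8.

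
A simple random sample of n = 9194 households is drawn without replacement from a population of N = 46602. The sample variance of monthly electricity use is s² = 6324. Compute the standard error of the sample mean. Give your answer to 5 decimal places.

0.74306

Under SRS without replacement, Var(ȳ) = (1 − f)·s²/n with f = n/N = 9194/46602 = 0.19728767.
Var(ȳ) = (1 − 0.19728767)·6324/9194 = 0.80271233·0.6878399 = 0.55213757.
SE(ȳ) = √(0.55213757) = 0.74306.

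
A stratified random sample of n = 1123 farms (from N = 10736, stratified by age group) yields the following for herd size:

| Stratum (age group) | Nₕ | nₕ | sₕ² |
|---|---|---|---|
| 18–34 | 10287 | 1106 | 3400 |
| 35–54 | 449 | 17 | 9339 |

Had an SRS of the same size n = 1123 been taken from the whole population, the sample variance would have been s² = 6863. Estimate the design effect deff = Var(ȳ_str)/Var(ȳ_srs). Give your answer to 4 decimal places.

0.6293

Var(ȳ_str) = Σ Wₕ²(1−fₕ)sₕ²/nₕ with Wₕ = Nₕ/10736:
  18–34: (10287/10736)²·(1−1106/10287)·3400/1106 = 2.5189382
  35–54: (449/10736)²·(1−17/449)·9339/17 = 0.92447791
  → Var(ȳ_str) = 3.4434161.
Var(ȳ_srs) = (1 − 1123/10736)·6863/1123 = 5.4720579.
deff = 3.4434161 / 5.4720579 = 0.6293.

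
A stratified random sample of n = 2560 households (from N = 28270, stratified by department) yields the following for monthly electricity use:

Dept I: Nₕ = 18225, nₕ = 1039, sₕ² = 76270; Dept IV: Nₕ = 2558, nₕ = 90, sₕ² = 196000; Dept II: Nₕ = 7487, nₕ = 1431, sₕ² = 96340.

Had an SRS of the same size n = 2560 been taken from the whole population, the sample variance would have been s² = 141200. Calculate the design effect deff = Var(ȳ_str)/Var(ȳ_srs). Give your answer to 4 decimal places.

Var(ȳ_str) = Σ Wₕ²(1−fₕ)sₕ²/nₕ with Wₕ = Nₕ/28270:
  Dept I: (18225/28270)²·(1−1039/18225)·76270/1039 = 28.769276
  Dept IV: (2558/28270)²·(1−90/2558)·196000/90 = 17.203137
  Dept II: (7487/28270)²·(1−1431/7487)·96340/1431 = 3.8195227
  → Var(ȳ_str) = 49.791936.
Var(ȳ_srs) = (1 − 2560/28270)·141200/2560 = 50.161556.
deff = 49.791936 / 50.161556 = 0.9926.

0.9926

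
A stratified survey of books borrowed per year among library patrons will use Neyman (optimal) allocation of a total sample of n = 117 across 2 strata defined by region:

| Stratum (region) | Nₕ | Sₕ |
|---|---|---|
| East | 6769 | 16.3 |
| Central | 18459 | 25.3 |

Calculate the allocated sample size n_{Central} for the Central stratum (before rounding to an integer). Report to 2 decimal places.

94.64

Neyman allocation: nₕ = n·NₕSₕ / Σⱼ NⱼSⱼ.
Σ NⱼSⱼ = 6769·16.3 + 18459·25.3 = 577347.4.
n_{Central} = 117·18459·25.3 / 577347.4 = 94.64.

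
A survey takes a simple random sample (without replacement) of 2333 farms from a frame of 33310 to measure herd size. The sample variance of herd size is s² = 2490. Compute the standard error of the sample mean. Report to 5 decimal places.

0.99626

Under SRS without replacement, Var(ȳ) = (1 − f)·s²/n with f = n/N = 2333/33310 = 0.07003903.
Var(ȳ) = (1 − 0.07003903)·2490/2333 = 0.92996097·1.0672953 = 0.992543.
SE(ȳ) = √(0.992543) = 0.99626.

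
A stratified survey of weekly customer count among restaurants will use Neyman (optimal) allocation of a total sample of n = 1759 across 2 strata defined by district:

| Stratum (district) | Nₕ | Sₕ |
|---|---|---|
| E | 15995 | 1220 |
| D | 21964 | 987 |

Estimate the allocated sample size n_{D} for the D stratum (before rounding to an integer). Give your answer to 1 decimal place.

Neyman allocation: nₕ = n·NₕSₕ / Σⱼ NⱼSⱼ.
Σ NⱼSⱼ = 15995·1220 + 21964·987 = 4.1192368 × 10^7.
n_{D} = 1759·21964·987 / (4.1192368 × 10^7) = 925.7.

925.7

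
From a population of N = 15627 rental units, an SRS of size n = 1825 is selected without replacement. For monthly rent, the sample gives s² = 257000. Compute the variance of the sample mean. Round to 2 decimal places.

124.38

Under SRS without replacement, Var(ȳ) = (1 − f)·s²/n with f = n/N = 1825/15627 = 0.11678505.
Var(ȳ) = (1 − 0.11678505)·257000/1825 = 0.88321495·140.82192 = 124.37602.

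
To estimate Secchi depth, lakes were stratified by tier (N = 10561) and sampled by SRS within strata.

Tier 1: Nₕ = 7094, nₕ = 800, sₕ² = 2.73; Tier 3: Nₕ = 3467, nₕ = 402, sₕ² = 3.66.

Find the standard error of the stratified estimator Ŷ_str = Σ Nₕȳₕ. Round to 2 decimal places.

499.11

Var(Ŷ_str) = Σₕ Nₕ²(1 − fₕ)sₕ²/nₕ.
Tier 1: 7094²·(1 − 800/7094)·2.73/800 = 152366.88.
Tier 3: 3467²·(1 − 402/3467)·3.66/402 = 96747.411.
Sum = 249114.29.
SE = √(249114.29) = 499.11.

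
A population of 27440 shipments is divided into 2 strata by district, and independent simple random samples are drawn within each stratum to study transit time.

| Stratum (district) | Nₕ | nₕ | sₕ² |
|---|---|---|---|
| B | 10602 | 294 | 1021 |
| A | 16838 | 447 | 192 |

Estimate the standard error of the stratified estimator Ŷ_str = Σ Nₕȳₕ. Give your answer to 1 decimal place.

22317.5

Var(Ŷ_str) = Σₕ Nₕ²(1 − fₕ)sₕ²/nₕ.
B: 10602²·(1 − 294/10602)·1021/294 = 3.795252 × 10^8.
A: 16838²·(1 − 447/16838)·192/447 = 1.1854675 × 10^8.
Sum = 4.9807195 × 10^8.
SE = √(4.9807195 × 10^8) = 22317.5.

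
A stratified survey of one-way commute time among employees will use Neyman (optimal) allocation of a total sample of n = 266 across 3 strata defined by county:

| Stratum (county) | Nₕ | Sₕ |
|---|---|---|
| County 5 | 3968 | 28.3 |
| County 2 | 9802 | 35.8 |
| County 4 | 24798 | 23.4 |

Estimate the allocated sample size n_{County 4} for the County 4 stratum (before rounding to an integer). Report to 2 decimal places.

Neyman allocation: nₕ = n·NₕSₕ / Σⱼ NⱼSⱼ.
Σ NⱼSⱼ = 3968·28.3 + 9802·35.8 + 24798·23.4 = 1.0434792 × 10^6.
n_{County 4} = 266·24798·23.4 / (1.0434792 × 10^6) = 147.92.

147.92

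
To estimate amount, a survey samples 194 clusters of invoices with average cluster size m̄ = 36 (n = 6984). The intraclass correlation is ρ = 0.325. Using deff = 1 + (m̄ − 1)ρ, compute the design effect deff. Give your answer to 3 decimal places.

12.375

deff = 1 + (36 − 1)·0.325 = 1 + 11.375 = 12.375.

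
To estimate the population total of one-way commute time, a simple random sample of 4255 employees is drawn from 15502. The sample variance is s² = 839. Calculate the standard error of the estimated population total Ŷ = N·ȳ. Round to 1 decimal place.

5863.3

Var(Ŷ) = N²·Var(ȳ) = N²·(1 − n/N)·s²/n.
f = 4255/15502 = 0.27448071; Var(ȳ) = 0.72551929·839/4255 = 0.14305774.
Var(Ŷ) = 15502² · 0.14305774 = 3.4378492 × 10^7.
SE(Ŷ) = √(3.4378492 × 10^7) = 5863.3.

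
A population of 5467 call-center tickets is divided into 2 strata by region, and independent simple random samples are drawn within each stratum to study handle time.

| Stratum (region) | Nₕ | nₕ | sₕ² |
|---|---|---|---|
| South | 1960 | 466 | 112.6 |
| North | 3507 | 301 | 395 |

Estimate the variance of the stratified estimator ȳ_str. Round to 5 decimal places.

Var(ȳ_str) = Σₕ Wₕ²(1 − fₕ)sₕ²/nₕ with Wₕ = Nₕ/N, N = 5467.
South: Wₕ = 0.35851472; term = 0.35851472²·(1 − 0.23775510)·112.6/466 = 0.02367342.
North: Wₕ = 0.64148528; term = 0.64148528²·(1 − 0.08582834)·395/301 = 0.49366432.
Sum = 0.51733774.

0.51734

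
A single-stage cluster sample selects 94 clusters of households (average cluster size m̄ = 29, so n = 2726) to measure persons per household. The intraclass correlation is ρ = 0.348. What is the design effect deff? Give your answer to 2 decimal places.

10.74

deff = 1 + (29 − 1)·0.348 = 1 + 9.744 = 10.744.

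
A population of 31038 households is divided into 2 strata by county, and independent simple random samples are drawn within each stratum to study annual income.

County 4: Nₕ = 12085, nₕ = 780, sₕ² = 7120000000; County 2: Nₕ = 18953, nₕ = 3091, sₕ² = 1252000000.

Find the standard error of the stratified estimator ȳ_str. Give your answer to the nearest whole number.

1192

Var(ȳ_str) = Σₕ Wₕ²(1 − fₕ)sₕ²/nₕ with Wₕ = Nₕ/N, N = 31038.
County 4: Wₕ = 0.38936143; term = 0.38936143²·(1 − 0.06454282)·7120000000/780 = 1.294539 × 10^6.
County 2: Wₕ = 0.61063857; term = 0.61063857²·(1 − 0.16308764)·1252000000/3091 = 126401.95.
Sum = 1.420941 × 10^6.
SE = √(1.420941 × 10^6) = 1192.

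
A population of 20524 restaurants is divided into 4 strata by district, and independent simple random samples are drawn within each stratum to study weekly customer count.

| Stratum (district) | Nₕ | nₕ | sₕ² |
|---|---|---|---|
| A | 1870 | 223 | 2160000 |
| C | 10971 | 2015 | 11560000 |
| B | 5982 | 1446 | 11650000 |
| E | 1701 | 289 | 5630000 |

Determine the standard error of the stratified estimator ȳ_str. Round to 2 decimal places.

Var(ȳ_str) = Σₕ Wₕ²(1 − fₕ)sₕ²/nₕ with Wₕ = Nₕ/N, N = 20524.
A: Wₕ = 0.09111284; term = 0.09111284²·(1 − 0.11925134)·2160000/223 = 70.820678.
C: Wₕ = 0.53454492; term = 0.53454492²·(1 − 0.18366603)·11560000/2015 = 1338.194.
B: Wₕ = 0.29146365; term = 0.29146365²·(1 − 0.24172518)·11650000/1446 = 518.98293.
E: Wₕ = 0.08287858; term = 0.08287858²·(1 − 0.16990006)·5630000/289 = 111.07736.
Sum = 2039.075.
SE = √(2039.075) = 45.16.

45.16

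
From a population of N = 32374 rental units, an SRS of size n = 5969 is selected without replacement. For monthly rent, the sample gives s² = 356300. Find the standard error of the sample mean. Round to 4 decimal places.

6.9775

Under SRS without replacement, Var(ȳ) = (1 − f)·s²/n with f = n/N = 5969/32374 = 0.18437635.
Var(ȳ) = (1 − 0.18437635)·356300/5969 = 0.81562365·59.691741 = 48.685995.
SE(ȳ) = √(48.685995) = 6.9775.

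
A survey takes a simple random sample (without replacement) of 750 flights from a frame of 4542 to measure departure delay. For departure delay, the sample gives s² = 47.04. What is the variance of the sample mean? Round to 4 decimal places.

Under SRS without replacement, Var(ȳ) = (1 − f)·s²/n with f = n/N = 750/4542 = 0.16512550.
Var(ȳ) = (1 − 0.16512550)·47.04/750 = 0.83487450·0.06272 = 0.052363329.

0.0524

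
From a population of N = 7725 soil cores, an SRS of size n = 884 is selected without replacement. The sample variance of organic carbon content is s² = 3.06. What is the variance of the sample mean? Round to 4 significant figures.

0.003065

Under SRS without replacement, Var(ȳ) = (1 − f)·s²/n with f = n/N = 884/7725 = 0.11443366.
Var(ȳ) = (1 − 0.11443366)·3.06/884 = 0.88556634·0.0034615385 = 0.003065422.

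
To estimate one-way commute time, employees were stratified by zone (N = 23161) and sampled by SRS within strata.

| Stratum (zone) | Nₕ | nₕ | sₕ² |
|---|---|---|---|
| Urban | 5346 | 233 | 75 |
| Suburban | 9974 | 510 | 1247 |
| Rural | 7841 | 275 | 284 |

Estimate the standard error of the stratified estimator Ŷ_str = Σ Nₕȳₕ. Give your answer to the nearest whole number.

Var(Ŷ_str) = Σₕ Nₕ²(1 − fₕ)sₕ²/nₕ.
Urban: 5346²·(1 − 233/5346)·75/233 = 8.7985294 × 10^6.
Suburban: 9974²·(1 − 510/9974)·1247/510 = 2.3080243 × 10^8.
Rural: 7841²·(1 − 275/7841)·284/275 = 6.1266552 × 10^7.
Sum = 3.0086751 × 10^8.
SE = √(3.0086751 × 10^8) = 17346.

17346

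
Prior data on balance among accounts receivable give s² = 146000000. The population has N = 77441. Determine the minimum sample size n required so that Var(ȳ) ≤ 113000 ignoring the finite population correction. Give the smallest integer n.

Without fpc, n₀ = s²/D = 146000000/113000 = 1292.0354.
Rounding up, n = 1293.

1293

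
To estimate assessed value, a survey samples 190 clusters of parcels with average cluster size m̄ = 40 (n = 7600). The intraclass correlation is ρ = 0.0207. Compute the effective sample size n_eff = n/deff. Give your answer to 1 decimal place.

deff = 1 + (40 − 1)·0.0207 = 1 + 0.8073 = 1.8073.
n_eff = 7600 / 1.8073 = 4205.2.

4205.2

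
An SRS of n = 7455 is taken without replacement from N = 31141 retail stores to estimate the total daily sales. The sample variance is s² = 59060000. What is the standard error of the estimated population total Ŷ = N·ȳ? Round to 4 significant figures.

Var(Ŷ) = N²·Var(ȳ) = N²·(1 − n/N)·s²/n.
f = 7455/31141 = 0.23939501; Var(ȳ) = 0.76060499·59060000/7455 = 6025.6648.
Var(Ŷ) = 31141² · 6025.6648 = 5.84346 × 10^12.
SE(Ŷ) = √(5.84346 × 10^12) = 2.417 × 10^6.

2.417 × 10^6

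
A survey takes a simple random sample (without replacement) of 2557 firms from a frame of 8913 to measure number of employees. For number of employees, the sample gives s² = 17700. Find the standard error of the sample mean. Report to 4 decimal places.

Under SRS without replacement, Var(ȳ) = (1 − f)·s²/n with f = n/N = 2557/8913 = 0.28688433.
Var(ȳ) = (1 − 0.28688433)·17700/2557 = 0.71311567·6.9221744 = 4.9363111.
SE(ȳ) = √(4.9363111) = 2.2218.

2.2218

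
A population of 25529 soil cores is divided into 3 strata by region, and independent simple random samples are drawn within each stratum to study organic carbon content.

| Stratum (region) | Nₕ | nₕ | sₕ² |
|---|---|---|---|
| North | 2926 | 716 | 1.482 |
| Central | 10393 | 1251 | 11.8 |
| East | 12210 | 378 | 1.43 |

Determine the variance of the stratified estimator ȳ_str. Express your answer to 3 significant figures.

0.00223

Var(ȳ_str) = Σₕ Wₕ²(1 − fₕ)sₕ²/nₕ with Wₕ = Nₕ/N, N = 25529.
North: Wₕ = 0.11461475; term = 0.11461475²·(1 − 0.24470267)·1.482/716 = 2.0536866 × 10^-5.
Central: Wₕ = 0.40710564; term = 0.40710564²·(1 − 0.12036948)·11.8/1251 = 0.0013751157.
East: Wₕ = 0.47827960; term = 0.47827960²·(1 − 0.03095823)·1.43/378 = 8.385915 × 10^-4.
Sum = 0.0022342441.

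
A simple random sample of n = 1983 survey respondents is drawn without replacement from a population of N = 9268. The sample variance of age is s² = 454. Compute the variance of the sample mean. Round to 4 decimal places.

Under SRS without replacement, Var(ȳ) = (1 − f)·s²/n with f = n/N = 1983/9268 = 0.21396202.
Var(ȳ) = (1 − 0.21396202)·454/1983 = 0.78603798·0.22894604 = 0.17996028.

0.1800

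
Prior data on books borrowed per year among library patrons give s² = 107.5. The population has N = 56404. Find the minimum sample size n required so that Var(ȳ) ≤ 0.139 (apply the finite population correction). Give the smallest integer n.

763

Without fpc, n₀ = s²/D = 107.5/0.139 = 773.3813.
With fpc, (1 − n/N)·s²/n ≤ D requires n ≥ n₀/(1 + n₀/N) = 773.3813/(1 + 773.3813/56404) = 762.9205.
Rounding up, n = 763.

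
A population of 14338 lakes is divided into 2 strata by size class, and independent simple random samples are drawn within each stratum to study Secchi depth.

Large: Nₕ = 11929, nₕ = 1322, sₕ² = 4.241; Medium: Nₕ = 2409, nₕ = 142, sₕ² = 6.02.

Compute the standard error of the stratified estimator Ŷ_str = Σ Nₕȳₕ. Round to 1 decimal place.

798.4

Var(Ŷ_str) = Σₕ Nₕ²(1 − fₕ)sₕ²/nₕ.
Large: 11929²·(1 − 1322/11929)·4.241/1322 = 405913.43.
Medium: 2409²·(1 − 142/2409)·6.02/142 = 231524.24.
Sum = 637437.67.
SE = √(637437.67) = 798.4.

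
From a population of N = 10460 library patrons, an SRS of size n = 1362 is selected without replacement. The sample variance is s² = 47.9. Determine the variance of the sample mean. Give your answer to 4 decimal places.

0.0306

Under SRS without replacement, Var(ȳ) = (1 − f)·s²/n with f = n/N = 1362/10460 = 0.13021033.
Var(ȳ) = (1 − 0.13021033)·47.9/1362 = 0.86978967·0.035168869 = 0.030589519.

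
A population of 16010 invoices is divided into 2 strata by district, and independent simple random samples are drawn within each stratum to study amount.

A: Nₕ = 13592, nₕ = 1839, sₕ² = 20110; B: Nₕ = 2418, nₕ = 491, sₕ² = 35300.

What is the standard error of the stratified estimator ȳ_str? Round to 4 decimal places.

Var(ȳ_str) = Σₕ Wₕ²(1 − fₕ)sₕ²/nₕ with Wₕ = Nₕ/N, N = 16010.
A: Wₕ = 0.84896939; term = 0.84896939²·(1 − 0.13530018)·20110/1839 = 6.8152184.
B: Wₕ = 0.15103061; term = 0.15103061²·(1 − 0.20306038)·35300/491 = 1.3069187.
Sum = 8.1221371.
SE = √(8.1221371) = 2.8499.

2.8499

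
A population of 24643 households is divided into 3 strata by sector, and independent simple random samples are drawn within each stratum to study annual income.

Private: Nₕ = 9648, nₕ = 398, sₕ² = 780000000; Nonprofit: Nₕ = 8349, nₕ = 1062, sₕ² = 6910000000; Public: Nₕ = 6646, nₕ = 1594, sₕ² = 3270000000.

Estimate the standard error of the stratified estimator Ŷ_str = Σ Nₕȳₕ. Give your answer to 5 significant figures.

2.5291 × 10^7

Var(Ŷ_str) = Σₕ Nₕ²(1 − fₕ)sₕ²/nₕ.
Private: 9648²·(1 − 398/9648)·780000000/398 = 1.749003 × 10^14.
Nonprofit: 8349²·(1 − 1062/8349)·6910000000/1062 = 3.9585557 × 10^14.
Public: 6646²·(1 − 1594/6646)·3270000000/1594 = 6.887841 × 10^13.
Sum = 6.3963428 × 10^14.
SE = √(6.3963428 × 10^14) = 2.5291 × 10^7.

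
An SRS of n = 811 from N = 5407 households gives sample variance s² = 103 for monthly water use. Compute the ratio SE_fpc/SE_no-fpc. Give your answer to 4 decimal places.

0.9220

f = n/N = 811/5407 = 0.14999075.
SE_no-fpc = √(s²/n) = 0.35637578; SE_fpc = √((1−f)s²/n) = 0.32856403.
Ratio = √(1−f) = 0.92195946.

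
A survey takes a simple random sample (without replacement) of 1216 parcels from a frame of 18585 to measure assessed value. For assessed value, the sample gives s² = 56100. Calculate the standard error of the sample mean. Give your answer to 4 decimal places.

6.5663

Under SRS without replacement, Var(ȳ) = (1 − f)·s²/n with f = n/N = 1216/18585 = 0.06542911.
Var(ȳ) = (1 − 0.06542911)·56100/1216 = 0.93457089·46.134868 = 43.116305.
SE(ȳ) = √(43.116305) = 6.5663.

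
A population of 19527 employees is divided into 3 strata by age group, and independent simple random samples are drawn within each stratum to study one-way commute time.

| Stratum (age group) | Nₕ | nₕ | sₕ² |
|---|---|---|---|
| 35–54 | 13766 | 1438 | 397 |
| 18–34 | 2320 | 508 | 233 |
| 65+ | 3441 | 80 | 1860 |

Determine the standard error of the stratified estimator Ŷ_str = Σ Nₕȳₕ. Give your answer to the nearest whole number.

Var(Ŷ_str) = Σₕ Nₕ²(1 − fₕ)sₕ²/nₕ.
35–54: 13766²·(1 − 1438/13766)·397/1438 = 4.6852418 × 10^7.
18–34: 2320²·(1 − 508/2320)·233/508 = 1.9281392 × 10^6.
65+: 3441²·(1 − 80/3441)·1860/80 = 2.6889092 × 10^8.
Sum = 3.1767148 × 10^8.
SE = √(3.1767148 × 10^8) = 17823.

17823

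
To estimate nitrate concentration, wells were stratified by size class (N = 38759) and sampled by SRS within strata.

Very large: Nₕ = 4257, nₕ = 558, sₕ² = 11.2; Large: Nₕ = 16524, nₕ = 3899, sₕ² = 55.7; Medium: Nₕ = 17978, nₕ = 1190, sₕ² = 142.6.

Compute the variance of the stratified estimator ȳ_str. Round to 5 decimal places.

Var(ȳ_str) = Σₕ Wₕ²(1 − fₕ)sₕ²/nₕ with Wₕ = Nₕ/N, N = 38759.
Very large: Wₕ = 0.10983256; term = 0.10983256²·(1 − 0.13107822)·11.2/558 = 2.1039077 × 10^-4.
Large: Wₕ = 0.42632679; term = 0.42632679²·(1 − 0.23595982)·55.7/3899 = 0.0019838252.
Medium: Wₕ = 0.46384066; term = 0.46384066²·(1 − 0.06619201)·142.6/1190 = 0.024075082.
Sum = 0.026269298.

0.02627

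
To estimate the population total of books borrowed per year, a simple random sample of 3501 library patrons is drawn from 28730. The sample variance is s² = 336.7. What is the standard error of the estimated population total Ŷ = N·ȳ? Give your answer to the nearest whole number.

Var(Ŷ) = N²·Var(ȳ) = N²·(1 − n/N)·s²/n.
f = 3501/28730 = 0.12185868; Var(ȳ) = 0.87814132·336.7/3501 = 0.084453065.
Var(Ŷ) = 28730² · 0.084453065 = 6.9708649 × 10^7.
SE(Ŷ) = √(6.9708649 × 10^7) = 8349.

8349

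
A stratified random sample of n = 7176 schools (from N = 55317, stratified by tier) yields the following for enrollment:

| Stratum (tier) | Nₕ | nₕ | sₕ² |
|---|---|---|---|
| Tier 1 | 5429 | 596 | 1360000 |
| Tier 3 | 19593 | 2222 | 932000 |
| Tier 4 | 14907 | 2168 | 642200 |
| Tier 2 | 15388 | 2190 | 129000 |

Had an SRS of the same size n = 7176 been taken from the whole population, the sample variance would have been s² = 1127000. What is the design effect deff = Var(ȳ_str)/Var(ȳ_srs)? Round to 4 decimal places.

Var(ȳ_str) = Σ Wₕ²(1−fₕ)sₕ²/nₕ with Wₕ = Nₕ/55317:
  Tier 1: (5429/55317)²·(1−596/5429)·1360000/596 = 19.56645
  Tier 3: (19593/55317)²·(1−2222/19593)·932000/2222 = 46.653086
  Tier 4: (14907/55317)²·(1−2168/14907)·642200/2168 = 18.383126
  Tier 2: (15388/55317)²·(1−2190/15388)·129000/2190 = 3.909477
  → Var(ȳ_str) = 88.512139.
Var(ȳ_srs) = (1 − 7176/55317)·1127000/7176 = 136.6778.
deff = 88.512139 / 136.6778 = 0.6476.

0.6476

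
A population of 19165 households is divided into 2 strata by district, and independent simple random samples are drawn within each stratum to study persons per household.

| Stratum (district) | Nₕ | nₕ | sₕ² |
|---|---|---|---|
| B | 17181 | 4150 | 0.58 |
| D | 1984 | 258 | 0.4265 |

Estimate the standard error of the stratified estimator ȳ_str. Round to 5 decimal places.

0.01003

Var(ȳ_str) = Σₕ Wₕ²(1 − fₕ)sₕ²/nₕ with Wₕ = Nₕ/N, N = 19165.
B: Wₕ = 0.89647795; term = 0.89647795²·(1 − 0.24154589)·0.58/4150 = 8.5189964 × 10^-5.
D: Wₕ = 0.10352205; term = 0.10352205²·(1 − 0.13004032)·0.4265/258 = 1.5412182 × 10^-5.
Sum = 1.0060215 × 10^-4.
SE = √(1.0060215 × 10^-4) = 0.01003.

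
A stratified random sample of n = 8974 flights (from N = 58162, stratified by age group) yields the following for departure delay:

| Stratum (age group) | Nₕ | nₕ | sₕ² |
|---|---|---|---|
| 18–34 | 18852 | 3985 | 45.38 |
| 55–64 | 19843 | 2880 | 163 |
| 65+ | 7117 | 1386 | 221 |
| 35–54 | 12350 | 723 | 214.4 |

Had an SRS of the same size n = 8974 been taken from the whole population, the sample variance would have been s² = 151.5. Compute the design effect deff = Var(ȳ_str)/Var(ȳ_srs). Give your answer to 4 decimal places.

Var(ȳ_str) = Σ Wₕ²(1−fₕ)sₕ²/nₕ with Wₕ = Nₕ/58162:
  18–34: (18852/58162)²·(1−3985/18852)·45.38/3985 = 9.4349211 × 10^-4
  55–64: (19843/58162)²·(1−2880/19843)·163/2880 = 0.0056315306
  65+: (7117/58162)²·(1−1386/7117)·221/1386 = 0.0019225505
  35–54: (12350/58162)²·(1−723/12350)·214.4/723 = 0.012587586
  → Var(ȳ_str) = 0.021085159.
Var(ȳ_srs) = (1 − 8974/58162)·151.5/8974 = 0.01427731.
deff = 0.021085159 / 0.01427731 = 1.4768.

1.4768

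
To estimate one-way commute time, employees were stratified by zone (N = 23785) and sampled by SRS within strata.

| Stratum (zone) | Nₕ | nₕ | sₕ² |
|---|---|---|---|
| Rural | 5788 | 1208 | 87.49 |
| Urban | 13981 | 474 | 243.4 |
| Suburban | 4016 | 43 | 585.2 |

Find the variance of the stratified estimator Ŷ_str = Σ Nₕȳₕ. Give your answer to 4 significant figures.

3.160 × 10^8

Var(Ŷ_str) = Σₕ Nₕ²(1 − fₕ)sₕ²/nₕ.
Rural: 5788²·(1 − 1208/5788)·87.49/1208 = 1.9199304 × 10^6.
Urban: 13981²·(1 − 474/13981)·243.4/474 = 9.697044 × 10^7.
Suburban: 4016²·(1 − 43/4016)·585.2/43 = 2.1714415 × 10^8.
Sum = 3.1603452 × 10^8.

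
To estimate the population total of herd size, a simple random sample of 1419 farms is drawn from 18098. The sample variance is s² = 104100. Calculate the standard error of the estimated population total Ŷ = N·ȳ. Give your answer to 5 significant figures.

Var(Ŷ) = N²·Var(ȳ) = N²·(1 − n/N)·s²/n.
f = 1419/18098 = 0.07840645; Var(ȳ) = 0.92159355·104100/1419 = 67.609505.
Var(Ŷ) = 18098² · 67.609505 = 2.2144655 × 10^10.
SE(Ŷ) = √(2.2144655 × 10^10) = 148810.

148810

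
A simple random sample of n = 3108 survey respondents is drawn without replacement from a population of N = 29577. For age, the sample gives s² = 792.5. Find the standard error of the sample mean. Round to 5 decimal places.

Under SRS without replacement, Var(ȳ) = (1 − f)·s²/n with f = n/N = 3108/29577 = 0.10508165.
Var(ȳ) = (1 − 0.10508165)·792.5/3108 = 0.89491835·0.25498713 = 0.22819266.
SE(ȳ) = √(0.22819266) = 0.47770.

0.47770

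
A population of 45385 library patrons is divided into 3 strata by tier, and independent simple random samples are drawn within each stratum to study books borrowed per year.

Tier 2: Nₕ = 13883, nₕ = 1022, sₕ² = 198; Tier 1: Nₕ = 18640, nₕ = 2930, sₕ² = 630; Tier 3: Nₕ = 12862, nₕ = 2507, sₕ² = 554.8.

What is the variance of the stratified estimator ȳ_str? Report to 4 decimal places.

0.0617

Var(ȳ_str) = Σₕ Wₕ²(1 − fₕ)sₕ²/nₕ with Wₕ = Nₕ/N, N = 45385.
Tier 2: Wₕ = 0.30589402; term = 0.30589402²·(1 − 0.07361521)·198/1022 = 0.01679375.
Tier 1: Wₕ = 0.41070838; term = 0.41070838²·(1 − 0.15718884)·630/2930 = 0.030568234.
Tier 3: Wₕ = 0.28339760; term = 0.28339760²·(1 − 0.19491525)·554.8/2507 = 0.014309223.
Sum = 0.061671207.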